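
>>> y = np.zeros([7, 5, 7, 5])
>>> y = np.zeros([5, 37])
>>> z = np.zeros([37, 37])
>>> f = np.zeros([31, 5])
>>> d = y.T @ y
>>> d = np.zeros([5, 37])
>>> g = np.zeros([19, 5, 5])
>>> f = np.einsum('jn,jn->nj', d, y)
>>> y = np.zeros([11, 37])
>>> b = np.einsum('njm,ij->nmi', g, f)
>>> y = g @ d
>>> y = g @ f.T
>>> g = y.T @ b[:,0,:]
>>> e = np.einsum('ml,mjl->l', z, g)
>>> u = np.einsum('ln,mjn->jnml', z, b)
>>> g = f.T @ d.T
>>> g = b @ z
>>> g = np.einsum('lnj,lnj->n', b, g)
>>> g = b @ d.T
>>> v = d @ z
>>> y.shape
(19, 5, 37)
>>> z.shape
(37, 37)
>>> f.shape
(37, 5)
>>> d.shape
(5, 37)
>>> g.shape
(19, 5, 5)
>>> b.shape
(19, 5, 37)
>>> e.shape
(37,)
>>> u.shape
(5, 37, 19, 37)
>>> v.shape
(5, 37)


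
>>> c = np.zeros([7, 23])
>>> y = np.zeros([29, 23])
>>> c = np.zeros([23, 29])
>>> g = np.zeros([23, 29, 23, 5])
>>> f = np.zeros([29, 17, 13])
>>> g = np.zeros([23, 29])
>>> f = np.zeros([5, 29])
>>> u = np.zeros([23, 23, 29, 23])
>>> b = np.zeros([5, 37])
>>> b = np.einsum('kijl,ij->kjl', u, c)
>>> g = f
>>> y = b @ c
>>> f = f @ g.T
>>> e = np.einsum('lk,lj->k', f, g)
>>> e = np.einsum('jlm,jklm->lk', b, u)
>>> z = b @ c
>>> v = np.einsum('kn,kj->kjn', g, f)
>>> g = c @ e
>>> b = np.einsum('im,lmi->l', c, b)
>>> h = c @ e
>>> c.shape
(23, 29)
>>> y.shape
(23, 29, 29)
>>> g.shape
(23, 23)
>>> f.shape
(5, 5)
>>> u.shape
(23, 23, 29, 23)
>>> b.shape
(23,)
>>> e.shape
(29, 23)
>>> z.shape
(23, 29, 29)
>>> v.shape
(5, 5, 29)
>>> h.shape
(23, 23)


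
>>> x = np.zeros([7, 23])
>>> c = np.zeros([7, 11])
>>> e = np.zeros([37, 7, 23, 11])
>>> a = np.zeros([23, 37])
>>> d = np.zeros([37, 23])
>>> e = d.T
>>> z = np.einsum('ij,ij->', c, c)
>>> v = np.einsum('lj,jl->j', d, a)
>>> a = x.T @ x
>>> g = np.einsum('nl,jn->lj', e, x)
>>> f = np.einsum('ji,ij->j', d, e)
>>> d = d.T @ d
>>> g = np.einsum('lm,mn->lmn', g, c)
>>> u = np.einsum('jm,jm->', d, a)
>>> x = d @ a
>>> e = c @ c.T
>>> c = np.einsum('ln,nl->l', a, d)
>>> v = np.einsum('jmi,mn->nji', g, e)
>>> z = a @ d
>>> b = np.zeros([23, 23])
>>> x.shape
(23, 23)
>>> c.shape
(23,)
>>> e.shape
(7, 7)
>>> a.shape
(23, 23)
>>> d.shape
(23, 23)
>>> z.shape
(23, 23)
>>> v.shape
(7, 37, 11)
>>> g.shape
(37, 7, 11)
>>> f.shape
(37,)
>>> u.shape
()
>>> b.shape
(23, 23)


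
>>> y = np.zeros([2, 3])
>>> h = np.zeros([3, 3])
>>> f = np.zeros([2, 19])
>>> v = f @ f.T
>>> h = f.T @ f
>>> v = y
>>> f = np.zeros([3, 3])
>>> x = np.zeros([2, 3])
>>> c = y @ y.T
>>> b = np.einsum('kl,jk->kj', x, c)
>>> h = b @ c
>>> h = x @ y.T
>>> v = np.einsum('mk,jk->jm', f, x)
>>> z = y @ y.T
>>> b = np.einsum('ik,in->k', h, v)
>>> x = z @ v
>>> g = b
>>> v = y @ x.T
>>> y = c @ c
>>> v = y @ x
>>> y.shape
(2, 2)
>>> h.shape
(2, 2)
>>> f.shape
(3, 3)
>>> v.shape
(2, 3)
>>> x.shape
(2, 3)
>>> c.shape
(2, 2)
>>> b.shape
(2,)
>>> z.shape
(2, 2)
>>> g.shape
(2,)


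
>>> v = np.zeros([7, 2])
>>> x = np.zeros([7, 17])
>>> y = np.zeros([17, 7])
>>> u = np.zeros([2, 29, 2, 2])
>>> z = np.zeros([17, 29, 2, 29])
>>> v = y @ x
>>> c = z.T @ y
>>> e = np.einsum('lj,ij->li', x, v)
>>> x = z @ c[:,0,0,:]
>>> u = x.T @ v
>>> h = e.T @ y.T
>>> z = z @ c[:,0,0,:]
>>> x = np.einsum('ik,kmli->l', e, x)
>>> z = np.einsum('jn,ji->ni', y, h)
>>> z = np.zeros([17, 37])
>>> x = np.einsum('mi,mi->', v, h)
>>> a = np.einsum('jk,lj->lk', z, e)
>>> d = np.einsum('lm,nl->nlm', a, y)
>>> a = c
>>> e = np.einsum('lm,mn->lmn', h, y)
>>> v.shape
(17, 17)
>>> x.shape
()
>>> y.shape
(17, 7)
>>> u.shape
(7, 2, 29, 17)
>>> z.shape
(17, 37)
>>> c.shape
(29, 2, 29, 7)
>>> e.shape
(17, 17, 7)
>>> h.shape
(17, 17)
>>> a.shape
(29, 2, 29, 7)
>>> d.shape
(17, 7, 37)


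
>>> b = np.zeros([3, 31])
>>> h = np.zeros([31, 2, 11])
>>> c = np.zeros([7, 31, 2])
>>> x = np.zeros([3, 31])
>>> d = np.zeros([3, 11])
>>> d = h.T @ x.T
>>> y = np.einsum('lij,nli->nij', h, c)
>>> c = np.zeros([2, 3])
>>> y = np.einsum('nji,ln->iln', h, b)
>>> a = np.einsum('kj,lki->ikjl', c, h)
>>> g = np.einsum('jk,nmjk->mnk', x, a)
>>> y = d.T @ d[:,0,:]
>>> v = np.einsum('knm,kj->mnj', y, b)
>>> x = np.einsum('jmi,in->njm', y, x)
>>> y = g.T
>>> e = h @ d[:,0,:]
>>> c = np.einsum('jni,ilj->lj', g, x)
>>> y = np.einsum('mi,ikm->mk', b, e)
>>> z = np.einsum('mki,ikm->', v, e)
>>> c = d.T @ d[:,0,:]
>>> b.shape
(3, 31)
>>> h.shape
(31, 2, 11)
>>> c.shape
(3, 2, 3)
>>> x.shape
(31, 3, 2)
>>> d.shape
(11, 2, 3)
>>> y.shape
(3, 2)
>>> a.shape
(11, 2, 3, 31)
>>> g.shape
(2, 11, 31)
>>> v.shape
(3, 2, 31)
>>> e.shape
(31, 2, 3)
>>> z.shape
()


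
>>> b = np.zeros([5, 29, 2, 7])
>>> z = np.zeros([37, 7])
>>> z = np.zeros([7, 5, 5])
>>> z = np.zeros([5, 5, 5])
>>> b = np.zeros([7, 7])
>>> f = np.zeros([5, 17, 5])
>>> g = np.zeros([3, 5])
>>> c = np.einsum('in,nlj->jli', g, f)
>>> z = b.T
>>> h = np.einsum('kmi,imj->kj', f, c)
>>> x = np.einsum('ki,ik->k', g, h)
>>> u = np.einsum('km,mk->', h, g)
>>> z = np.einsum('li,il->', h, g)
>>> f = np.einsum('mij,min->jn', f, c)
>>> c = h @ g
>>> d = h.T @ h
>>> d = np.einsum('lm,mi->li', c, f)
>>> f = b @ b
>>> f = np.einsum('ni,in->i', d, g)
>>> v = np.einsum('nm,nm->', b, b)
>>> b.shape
(7, 7)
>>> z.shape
()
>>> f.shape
(3,)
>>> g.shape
(3, 5)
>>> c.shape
(5, 5)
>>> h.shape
(5, 3)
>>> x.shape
(3,)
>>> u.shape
()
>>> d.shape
(5, 3)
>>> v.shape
()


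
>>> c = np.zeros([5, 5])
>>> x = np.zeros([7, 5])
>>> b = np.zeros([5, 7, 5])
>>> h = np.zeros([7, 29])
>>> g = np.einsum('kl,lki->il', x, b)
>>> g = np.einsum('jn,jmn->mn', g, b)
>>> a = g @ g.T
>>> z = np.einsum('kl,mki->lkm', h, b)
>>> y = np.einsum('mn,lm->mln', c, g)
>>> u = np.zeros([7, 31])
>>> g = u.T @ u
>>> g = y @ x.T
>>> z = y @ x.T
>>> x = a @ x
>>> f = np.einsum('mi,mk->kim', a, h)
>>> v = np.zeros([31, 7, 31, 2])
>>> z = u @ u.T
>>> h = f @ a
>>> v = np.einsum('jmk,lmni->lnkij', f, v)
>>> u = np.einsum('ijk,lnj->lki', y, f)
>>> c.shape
(5, 5)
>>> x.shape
(7, 5)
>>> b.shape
(5, 7, 5)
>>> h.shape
(29, 7, 7)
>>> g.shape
(5, 7, 7)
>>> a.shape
(7, 7)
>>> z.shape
(7, 7)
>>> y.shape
(5, 7, 5)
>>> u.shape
(29, 5, 5)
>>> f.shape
(29, 7, 7)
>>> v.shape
(31, 31, 7, 2, 29)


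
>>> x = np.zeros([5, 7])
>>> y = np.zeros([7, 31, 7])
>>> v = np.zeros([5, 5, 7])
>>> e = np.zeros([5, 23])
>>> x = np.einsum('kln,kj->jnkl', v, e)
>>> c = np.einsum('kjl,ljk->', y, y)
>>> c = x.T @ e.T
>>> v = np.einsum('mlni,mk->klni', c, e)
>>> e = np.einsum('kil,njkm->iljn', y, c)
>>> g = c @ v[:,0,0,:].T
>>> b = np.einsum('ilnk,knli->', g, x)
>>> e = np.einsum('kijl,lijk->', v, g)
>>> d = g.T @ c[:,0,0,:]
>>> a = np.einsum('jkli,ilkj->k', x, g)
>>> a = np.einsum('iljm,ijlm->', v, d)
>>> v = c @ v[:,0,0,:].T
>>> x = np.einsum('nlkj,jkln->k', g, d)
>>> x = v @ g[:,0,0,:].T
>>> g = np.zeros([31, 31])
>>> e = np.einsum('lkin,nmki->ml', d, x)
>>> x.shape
(5, 5, 7, 5)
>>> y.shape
(7, 31, 7)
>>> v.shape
(5, 5, 7, 23)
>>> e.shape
(5, 23)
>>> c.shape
(5, 5, 7, 5)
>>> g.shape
(31, 31)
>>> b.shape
()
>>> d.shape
(23, 7, 5, 5)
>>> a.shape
()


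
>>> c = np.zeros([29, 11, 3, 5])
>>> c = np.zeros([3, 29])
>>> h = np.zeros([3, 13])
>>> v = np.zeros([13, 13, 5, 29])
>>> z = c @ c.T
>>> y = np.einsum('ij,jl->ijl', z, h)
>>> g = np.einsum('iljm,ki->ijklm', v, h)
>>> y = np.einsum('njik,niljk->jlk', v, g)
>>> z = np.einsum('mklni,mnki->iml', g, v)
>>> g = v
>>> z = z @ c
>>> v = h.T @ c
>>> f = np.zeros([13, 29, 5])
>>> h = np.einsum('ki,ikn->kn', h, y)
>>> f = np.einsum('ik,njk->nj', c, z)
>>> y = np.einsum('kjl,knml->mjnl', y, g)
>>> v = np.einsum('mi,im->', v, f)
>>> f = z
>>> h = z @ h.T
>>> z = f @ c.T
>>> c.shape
(3, 29)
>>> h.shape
(29, 13, 3)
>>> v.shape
()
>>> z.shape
(29, 13, 3)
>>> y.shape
(5, 3, 13, 29)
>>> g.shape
(13, 13, 5, 29)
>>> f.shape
(29, 13, 29)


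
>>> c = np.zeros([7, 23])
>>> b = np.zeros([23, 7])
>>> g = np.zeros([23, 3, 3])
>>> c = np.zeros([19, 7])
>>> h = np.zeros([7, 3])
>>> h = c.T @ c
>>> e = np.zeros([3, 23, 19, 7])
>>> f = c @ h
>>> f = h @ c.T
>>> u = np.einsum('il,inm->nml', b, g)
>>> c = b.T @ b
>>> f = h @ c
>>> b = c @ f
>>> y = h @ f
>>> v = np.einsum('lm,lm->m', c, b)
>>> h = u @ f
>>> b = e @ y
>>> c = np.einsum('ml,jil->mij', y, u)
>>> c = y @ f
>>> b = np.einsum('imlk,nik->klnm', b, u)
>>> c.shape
(7, 7)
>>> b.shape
(7, 19, 3, 23)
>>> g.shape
(23, 3, 3)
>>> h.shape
(3, 3, 7)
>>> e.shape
(3, 23, 19, 7)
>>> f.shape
(7, 7)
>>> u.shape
(3, 3, 7)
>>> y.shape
(7, 7)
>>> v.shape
(7,)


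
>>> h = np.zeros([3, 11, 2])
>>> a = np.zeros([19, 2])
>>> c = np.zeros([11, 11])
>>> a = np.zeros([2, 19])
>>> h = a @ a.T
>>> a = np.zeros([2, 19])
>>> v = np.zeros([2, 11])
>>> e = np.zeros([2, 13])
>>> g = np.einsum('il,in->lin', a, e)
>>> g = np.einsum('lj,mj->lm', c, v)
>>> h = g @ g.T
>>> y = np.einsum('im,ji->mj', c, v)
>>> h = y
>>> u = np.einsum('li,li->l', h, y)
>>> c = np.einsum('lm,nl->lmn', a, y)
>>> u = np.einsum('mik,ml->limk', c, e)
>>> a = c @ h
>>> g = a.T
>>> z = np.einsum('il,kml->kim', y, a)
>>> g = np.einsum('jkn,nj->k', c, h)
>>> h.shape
(11, 2)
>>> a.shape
(2, 19, 2)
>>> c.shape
(2, 19, 11)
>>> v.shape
(2, 11)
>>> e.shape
(2, 13)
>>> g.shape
(19,)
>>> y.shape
(11, 2)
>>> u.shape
(13, 19, 2, 11)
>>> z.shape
(2, 11, 19)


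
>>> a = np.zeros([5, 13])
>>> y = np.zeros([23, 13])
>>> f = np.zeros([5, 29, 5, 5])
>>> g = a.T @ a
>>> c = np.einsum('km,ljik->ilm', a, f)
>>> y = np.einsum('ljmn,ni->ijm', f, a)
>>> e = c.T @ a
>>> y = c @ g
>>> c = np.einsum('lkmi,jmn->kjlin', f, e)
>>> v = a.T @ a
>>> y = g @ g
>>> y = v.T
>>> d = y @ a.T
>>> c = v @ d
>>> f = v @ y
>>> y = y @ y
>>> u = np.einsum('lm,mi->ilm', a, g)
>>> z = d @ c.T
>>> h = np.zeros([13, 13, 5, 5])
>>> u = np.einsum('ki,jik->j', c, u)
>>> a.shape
(5, 13)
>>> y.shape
(13, 13)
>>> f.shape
(13, 13)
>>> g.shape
(13, 13)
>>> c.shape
(13, 5)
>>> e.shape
(13, 5, 13)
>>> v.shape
(13, 13)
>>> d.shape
(13, 5)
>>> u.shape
(13,)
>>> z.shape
(13, 13)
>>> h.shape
(13, 13, 5, 5)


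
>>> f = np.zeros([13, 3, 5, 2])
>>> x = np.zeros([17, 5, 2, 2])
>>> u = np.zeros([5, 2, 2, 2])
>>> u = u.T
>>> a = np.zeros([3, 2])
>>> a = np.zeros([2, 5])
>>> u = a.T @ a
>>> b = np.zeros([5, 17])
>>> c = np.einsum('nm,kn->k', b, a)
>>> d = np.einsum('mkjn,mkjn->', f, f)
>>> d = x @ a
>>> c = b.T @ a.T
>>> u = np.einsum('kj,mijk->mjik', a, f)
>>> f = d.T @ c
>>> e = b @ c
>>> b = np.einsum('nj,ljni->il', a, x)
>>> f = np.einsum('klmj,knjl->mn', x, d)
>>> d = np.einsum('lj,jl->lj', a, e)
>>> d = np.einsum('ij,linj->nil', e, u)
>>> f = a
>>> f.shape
(2, 5)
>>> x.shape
(17, 5, 2, 2)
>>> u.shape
(13, 5, 3, 2)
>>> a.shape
(2, 5)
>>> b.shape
(2, 17)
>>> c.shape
(17, 2)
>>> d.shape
(3, 5, 13)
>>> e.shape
(5, 2)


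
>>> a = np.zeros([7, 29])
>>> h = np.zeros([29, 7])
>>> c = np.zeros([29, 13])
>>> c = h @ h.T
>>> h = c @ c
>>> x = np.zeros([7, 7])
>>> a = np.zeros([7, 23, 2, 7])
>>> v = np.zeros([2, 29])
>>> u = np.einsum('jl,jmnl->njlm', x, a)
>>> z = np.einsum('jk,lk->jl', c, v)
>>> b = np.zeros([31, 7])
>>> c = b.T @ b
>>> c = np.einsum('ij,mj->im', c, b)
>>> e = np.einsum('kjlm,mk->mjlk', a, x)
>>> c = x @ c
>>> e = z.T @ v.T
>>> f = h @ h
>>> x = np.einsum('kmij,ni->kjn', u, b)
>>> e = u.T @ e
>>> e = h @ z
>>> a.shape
(7, 23, 2, 7)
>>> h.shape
(29, 29)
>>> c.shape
(7, 31)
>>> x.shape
(2, 23, 31)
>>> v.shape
(2, 29)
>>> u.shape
(2, 7, 7, 23)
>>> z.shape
(29, 2)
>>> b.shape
(31, 7)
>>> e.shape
(29, 2)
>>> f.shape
(29, 29)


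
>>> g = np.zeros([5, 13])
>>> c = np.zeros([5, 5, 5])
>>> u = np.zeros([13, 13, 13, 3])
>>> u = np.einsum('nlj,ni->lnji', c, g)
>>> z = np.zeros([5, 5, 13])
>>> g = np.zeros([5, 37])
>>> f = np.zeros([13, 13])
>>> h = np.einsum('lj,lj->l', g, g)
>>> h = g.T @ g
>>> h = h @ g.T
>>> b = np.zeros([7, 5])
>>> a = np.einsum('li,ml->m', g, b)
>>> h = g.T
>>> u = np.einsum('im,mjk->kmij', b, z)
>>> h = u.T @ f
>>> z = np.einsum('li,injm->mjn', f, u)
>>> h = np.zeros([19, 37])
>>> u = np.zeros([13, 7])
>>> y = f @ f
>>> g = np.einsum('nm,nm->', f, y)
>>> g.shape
()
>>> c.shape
(5, 5, 5)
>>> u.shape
(13, 7)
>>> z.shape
(5, 7, 5)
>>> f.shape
(13, 13)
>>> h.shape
(19, 37)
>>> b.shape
(7, 5)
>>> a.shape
(7,)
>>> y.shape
(13, 13)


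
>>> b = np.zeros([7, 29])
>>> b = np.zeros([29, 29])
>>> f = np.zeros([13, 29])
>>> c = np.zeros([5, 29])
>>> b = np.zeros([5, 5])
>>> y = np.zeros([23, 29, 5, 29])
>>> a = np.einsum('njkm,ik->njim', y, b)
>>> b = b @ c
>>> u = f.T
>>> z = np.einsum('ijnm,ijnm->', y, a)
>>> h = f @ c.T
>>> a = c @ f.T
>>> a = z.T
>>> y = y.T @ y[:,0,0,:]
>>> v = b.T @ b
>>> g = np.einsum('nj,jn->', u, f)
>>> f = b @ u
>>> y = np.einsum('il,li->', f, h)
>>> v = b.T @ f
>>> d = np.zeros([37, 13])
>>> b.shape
(5, 29)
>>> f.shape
(5, 13)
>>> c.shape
(5, 29)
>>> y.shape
()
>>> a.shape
()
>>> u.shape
(29, 13)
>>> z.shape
()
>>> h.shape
(13, 5)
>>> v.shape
(29, 13)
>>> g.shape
()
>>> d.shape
(37, 13)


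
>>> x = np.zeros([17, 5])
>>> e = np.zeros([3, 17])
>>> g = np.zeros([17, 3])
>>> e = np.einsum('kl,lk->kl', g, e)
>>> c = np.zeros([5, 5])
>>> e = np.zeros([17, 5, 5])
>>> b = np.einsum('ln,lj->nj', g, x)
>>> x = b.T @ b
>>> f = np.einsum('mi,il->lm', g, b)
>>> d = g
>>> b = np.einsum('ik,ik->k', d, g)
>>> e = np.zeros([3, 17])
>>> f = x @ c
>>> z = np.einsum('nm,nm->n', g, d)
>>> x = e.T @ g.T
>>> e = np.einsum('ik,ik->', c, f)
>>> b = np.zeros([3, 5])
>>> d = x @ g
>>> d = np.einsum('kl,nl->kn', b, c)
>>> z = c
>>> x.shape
(17, 17)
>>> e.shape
()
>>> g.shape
(17, 3)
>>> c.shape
(5, 5)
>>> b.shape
(3, 5)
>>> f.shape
(5, 5)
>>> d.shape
(3, 5)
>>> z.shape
(5, 5)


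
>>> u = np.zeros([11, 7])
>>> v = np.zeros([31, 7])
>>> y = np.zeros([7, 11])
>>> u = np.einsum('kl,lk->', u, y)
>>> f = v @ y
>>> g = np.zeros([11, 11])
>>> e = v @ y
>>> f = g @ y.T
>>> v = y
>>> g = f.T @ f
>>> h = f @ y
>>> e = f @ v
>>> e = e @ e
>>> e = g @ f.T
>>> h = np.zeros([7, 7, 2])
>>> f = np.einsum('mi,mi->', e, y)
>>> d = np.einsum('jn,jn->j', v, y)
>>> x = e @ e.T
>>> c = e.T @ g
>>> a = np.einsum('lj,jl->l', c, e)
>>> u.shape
()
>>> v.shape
(7, 11)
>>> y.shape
(7, 11)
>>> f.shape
()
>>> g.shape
(7, 7)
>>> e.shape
(7, 11)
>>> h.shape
(7, 7, 2)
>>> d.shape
(7,)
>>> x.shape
(7, 7)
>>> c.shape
(11, 7)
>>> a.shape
(11,)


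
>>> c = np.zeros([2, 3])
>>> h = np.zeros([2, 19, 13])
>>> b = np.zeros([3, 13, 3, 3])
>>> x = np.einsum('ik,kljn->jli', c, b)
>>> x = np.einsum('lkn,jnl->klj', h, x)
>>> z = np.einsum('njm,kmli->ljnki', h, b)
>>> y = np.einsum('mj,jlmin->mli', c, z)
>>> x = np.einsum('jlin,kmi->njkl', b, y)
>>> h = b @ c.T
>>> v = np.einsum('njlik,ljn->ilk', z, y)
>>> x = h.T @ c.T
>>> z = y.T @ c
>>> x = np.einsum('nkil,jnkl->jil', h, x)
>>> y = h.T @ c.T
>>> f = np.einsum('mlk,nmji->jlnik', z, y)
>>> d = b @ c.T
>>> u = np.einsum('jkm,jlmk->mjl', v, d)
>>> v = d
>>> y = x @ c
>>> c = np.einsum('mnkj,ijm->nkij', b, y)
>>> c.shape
(13, 3, 2, 3)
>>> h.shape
(3, 13, 3, 2)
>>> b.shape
(3, 13, 3, 3)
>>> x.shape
(2, 3, 2)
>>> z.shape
(3, 19, 3)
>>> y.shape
(2, 3, 3)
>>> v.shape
(3, 13, 3, 2)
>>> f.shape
(13, 19, 2, 2, 3)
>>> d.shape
(3, 13, 3, 2)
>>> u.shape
(3, 3, 13)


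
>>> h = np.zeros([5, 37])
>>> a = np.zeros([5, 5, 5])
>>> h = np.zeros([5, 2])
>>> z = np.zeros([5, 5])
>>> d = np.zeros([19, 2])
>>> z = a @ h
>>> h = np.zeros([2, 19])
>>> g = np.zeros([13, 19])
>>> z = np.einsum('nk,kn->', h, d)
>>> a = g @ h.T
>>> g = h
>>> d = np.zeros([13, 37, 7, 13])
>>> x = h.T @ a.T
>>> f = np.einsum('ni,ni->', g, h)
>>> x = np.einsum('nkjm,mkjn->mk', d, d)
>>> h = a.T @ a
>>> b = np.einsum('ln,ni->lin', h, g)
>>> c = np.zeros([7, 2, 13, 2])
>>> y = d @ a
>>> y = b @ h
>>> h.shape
(2, 2)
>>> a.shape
(13, 2)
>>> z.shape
()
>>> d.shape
(13, 37, 7, 13)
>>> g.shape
(2, 19)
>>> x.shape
(13, 37)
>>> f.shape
()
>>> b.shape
(2, 19, 2)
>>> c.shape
(7, 2, 13, 2)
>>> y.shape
(2, 19, 2)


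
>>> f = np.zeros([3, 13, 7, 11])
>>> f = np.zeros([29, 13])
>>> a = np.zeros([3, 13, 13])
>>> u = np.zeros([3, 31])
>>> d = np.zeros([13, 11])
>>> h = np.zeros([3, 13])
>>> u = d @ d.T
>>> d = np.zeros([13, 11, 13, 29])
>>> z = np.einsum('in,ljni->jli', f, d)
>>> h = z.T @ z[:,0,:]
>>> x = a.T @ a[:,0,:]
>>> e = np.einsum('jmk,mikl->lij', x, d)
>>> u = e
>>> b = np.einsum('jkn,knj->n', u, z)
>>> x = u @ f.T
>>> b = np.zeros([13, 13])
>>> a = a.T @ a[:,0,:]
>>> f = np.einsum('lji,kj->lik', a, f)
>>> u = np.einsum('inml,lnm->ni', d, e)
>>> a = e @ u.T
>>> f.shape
(13, 13, 29)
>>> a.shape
(29, 11, 11)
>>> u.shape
(11, 13)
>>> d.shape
(13, 11, 13, 29)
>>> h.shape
(29, 13, 29)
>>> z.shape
(11, 13, 29)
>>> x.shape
(29, 11, 29)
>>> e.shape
(29, 11, 13)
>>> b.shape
(13, 13)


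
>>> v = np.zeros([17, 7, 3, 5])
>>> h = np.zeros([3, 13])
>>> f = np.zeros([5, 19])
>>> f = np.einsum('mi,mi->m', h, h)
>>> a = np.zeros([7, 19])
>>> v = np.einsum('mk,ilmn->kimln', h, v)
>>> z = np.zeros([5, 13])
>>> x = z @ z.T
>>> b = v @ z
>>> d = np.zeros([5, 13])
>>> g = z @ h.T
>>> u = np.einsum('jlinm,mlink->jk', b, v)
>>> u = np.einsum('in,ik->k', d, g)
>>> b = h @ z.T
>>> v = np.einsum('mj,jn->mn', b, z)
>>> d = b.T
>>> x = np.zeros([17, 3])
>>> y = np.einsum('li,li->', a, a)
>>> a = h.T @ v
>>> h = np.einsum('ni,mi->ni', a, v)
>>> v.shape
(3, 13)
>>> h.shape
(13, 13)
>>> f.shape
(3,)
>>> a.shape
(13, 13)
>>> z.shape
(5, 13)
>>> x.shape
(17, 3)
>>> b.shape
(3, 5)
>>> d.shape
(5, 3)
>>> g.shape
(5, 3)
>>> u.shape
(3,)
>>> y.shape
()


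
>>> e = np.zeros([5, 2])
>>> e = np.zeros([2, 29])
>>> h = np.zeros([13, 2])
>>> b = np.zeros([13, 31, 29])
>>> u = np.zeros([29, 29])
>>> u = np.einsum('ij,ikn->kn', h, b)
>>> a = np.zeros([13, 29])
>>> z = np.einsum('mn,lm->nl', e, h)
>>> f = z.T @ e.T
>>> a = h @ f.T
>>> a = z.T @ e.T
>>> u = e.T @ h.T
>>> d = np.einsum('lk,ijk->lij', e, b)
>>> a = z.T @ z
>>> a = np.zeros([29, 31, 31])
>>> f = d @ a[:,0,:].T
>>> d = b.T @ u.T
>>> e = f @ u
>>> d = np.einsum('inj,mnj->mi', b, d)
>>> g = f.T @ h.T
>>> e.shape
(2, 13, 13)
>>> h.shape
(13, 2)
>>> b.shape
(13, 31, 29)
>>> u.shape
(29, 13)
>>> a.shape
(29, 31, 31)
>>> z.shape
(29, 13)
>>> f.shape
(2, 13, 29)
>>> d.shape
(29, 13)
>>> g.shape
(29, 13, 13)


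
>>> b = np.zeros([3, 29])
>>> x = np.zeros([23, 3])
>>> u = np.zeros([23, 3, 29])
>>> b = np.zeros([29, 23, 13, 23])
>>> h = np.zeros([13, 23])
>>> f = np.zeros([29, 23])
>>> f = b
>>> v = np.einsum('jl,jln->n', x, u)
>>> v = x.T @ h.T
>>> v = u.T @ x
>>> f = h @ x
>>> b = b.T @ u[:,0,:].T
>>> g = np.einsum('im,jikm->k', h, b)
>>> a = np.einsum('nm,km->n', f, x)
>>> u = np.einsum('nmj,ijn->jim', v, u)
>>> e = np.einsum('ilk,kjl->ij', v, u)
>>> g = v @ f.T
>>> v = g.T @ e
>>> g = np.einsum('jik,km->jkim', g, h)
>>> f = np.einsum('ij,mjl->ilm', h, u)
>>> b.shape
(23, 13, 23, 23)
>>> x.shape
(23, 3)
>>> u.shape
(3, 23, 3)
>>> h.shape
(13, 23)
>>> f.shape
(13, 3, 3)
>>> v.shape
(13, 3, 23)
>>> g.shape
(29, 13, 3, 23)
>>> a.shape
(13,)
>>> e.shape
(29, 23)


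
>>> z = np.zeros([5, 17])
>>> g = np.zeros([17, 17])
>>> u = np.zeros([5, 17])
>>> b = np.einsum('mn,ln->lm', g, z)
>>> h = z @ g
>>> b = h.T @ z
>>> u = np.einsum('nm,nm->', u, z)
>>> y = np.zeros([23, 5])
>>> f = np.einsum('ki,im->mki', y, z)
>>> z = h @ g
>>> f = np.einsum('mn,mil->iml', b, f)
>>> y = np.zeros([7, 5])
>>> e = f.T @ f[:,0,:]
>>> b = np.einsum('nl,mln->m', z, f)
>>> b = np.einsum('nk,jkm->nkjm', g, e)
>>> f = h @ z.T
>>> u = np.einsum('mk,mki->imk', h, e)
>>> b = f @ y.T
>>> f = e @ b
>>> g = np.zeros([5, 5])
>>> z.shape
(5, 17)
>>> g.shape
(5, 5)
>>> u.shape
(5, 5, 17)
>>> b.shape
(5, 7)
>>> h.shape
(5, 17)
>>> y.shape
(7, 5)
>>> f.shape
(5, 17, 7)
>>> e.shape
(5, 17, 5)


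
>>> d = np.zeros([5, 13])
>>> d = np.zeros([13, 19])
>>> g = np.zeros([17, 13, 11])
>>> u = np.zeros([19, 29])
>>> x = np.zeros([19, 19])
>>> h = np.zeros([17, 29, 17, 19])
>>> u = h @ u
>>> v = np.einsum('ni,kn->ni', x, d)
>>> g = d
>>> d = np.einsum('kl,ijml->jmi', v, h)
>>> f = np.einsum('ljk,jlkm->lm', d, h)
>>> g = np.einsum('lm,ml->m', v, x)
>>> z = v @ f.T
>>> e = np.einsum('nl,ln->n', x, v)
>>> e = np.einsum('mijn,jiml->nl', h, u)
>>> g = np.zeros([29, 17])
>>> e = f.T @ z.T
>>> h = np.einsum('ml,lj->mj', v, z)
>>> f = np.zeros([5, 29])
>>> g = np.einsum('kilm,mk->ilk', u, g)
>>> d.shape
(29, 17, 17)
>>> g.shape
(29, 17, 17)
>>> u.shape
(17, 29, 17, 29)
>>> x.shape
(19, 19)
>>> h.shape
(19, 29)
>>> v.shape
(19, 19)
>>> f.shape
(5, 29)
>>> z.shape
(19, 29)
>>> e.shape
(19, 19)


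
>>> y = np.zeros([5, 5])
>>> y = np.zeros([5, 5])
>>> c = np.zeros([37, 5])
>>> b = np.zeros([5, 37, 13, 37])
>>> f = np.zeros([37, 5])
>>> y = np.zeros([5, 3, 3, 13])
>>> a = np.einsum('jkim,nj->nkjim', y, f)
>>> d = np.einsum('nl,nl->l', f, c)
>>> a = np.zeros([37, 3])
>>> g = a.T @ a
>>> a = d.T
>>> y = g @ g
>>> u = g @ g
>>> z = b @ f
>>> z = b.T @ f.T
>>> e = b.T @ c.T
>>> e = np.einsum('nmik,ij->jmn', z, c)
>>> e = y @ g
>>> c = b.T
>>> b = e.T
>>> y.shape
(3, 3)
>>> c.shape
(37, 13, 37, 5)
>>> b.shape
(3, 3)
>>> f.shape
(37, 5)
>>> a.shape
(5,)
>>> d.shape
(5,)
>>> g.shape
(3, 3)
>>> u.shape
(3, 3)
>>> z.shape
(37, 13, 37, 37)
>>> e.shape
(3, 3)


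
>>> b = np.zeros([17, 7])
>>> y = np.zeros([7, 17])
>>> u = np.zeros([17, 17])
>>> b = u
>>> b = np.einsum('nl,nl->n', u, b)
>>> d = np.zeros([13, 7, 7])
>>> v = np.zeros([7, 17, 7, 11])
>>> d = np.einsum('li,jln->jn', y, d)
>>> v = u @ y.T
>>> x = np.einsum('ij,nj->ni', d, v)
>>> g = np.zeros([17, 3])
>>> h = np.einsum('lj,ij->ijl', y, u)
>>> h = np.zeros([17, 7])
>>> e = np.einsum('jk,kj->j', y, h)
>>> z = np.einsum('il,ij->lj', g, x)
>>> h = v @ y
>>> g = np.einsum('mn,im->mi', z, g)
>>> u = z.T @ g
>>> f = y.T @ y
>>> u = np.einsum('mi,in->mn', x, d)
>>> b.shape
(17,)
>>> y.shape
(7, 17)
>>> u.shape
(17, 7)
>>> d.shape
(13, 7)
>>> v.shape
(17, 7)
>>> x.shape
(17, 13)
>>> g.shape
(3, 17)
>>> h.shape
(17, 17)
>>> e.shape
(7,)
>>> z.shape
(3, 13)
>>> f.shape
(17, 17)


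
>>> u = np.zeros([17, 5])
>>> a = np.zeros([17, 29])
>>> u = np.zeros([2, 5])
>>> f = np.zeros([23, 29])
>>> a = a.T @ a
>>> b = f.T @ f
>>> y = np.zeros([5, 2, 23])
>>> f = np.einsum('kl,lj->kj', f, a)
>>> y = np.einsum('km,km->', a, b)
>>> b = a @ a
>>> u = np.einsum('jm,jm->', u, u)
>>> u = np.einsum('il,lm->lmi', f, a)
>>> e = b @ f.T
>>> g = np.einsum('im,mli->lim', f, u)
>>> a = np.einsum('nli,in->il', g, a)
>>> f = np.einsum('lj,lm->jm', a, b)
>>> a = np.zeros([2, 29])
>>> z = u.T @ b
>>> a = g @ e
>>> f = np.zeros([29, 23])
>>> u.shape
(29, 29, 23)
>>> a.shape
(29, 23, 23)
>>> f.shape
(29, 23)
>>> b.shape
(29, 29)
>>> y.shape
()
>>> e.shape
(29, 23)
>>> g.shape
(29, 23, 29)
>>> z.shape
(23, 29, 29)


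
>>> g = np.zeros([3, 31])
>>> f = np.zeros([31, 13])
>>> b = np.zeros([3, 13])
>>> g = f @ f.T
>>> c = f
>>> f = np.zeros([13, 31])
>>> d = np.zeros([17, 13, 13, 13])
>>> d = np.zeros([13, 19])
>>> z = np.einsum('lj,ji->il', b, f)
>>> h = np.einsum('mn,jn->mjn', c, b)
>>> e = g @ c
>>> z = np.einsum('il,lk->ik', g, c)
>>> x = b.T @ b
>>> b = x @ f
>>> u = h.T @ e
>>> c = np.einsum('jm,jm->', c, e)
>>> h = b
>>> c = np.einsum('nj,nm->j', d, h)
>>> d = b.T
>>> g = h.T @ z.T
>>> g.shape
(31, 31)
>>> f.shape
(13, 31)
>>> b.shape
(13, 31)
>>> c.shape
(19,)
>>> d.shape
(31, 13)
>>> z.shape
(31, 13)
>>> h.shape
(13, 31)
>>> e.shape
(31, 13)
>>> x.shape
(13, 13)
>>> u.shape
(13, 3, 13)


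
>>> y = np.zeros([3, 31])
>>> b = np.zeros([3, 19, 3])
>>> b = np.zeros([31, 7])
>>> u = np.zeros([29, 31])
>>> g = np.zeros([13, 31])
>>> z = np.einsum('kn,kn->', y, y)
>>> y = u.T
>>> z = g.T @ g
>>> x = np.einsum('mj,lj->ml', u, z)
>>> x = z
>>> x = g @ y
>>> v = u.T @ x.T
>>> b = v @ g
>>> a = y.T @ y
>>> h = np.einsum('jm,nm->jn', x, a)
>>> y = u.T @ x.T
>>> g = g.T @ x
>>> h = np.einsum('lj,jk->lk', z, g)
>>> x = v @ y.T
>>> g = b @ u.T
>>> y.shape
(31, 13)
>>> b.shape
(31, 31)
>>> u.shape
(29, 31)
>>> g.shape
(31, 29)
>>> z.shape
(31, 31)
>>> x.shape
(31, 31)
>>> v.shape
(31, 13)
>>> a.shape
(29, 29)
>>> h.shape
(31, 29)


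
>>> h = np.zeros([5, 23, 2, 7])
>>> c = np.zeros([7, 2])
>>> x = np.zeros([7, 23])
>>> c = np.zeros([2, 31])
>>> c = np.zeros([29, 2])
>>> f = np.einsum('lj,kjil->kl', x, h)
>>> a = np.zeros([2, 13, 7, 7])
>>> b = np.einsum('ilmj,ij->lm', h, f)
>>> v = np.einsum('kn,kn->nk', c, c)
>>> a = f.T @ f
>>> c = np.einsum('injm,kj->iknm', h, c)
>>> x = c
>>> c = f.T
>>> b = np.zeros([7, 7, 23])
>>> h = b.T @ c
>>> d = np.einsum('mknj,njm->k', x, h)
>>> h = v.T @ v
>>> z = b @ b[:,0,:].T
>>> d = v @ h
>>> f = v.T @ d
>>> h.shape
(29, 29)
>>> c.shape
(7, 5)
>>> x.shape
(5, 29, 23, 7)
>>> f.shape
(29, 29)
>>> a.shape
(7, 7)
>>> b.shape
(7, 7, 23)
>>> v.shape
(2, 29)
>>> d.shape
(2, 29)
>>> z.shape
(7, 7, 7)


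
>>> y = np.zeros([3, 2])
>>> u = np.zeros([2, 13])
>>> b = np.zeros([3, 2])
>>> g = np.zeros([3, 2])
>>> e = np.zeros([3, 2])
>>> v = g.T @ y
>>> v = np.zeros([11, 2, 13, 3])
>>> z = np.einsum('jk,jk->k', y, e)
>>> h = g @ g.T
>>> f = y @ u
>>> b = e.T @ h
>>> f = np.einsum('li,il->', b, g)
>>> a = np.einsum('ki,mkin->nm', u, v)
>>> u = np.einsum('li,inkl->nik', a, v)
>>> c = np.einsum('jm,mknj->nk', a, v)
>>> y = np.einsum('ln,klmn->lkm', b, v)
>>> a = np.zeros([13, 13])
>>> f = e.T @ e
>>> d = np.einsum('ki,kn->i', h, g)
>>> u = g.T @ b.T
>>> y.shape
(2, 11, 13)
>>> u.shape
(2, 2)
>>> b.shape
(2, 3)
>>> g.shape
(3, 2)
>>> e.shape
(3, 2)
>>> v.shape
(11, 2, 13, 3)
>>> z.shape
(2,)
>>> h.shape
(3, 3)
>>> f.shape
(2, 2)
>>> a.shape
(13, 13)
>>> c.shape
(13, 2)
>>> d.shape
(3,)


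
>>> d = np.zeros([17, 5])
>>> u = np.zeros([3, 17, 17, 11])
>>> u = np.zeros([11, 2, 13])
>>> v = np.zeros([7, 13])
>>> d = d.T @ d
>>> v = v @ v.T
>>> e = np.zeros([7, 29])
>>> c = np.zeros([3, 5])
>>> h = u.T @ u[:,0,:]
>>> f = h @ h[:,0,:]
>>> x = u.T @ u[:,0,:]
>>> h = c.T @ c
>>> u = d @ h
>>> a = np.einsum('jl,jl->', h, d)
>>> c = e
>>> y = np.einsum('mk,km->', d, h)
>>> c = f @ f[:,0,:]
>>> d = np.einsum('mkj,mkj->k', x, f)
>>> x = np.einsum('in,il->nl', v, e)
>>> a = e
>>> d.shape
(2,)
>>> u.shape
(5, 5)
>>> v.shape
(7, 7)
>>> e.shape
(7, 29)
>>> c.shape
(13, 2, 13)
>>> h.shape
(5, 5)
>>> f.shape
(13, 2, 13)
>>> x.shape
(7, 29)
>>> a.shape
(7, 29)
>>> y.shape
()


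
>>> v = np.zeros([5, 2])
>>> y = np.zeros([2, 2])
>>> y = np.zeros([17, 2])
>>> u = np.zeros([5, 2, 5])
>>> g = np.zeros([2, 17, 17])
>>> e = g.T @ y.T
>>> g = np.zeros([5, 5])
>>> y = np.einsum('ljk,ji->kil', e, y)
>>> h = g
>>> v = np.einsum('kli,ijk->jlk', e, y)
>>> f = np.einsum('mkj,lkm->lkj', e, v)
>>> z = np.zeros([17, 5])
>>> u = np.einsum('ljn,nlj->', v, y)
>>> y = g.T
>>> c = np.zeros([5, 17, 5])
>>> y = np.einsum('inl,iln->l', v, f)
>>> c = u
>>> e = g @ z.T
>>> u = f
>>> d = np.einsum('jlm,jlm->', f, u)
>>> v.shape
(2, 17, 17)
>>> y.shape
(17,)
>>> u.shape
(2, 17, 17)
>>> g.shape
(5, 5)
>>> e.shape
(5, 17)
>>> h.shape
(5, 5)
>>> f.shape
(2, 17, 17)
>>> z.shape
(17, 5)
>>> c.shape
()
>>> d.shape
()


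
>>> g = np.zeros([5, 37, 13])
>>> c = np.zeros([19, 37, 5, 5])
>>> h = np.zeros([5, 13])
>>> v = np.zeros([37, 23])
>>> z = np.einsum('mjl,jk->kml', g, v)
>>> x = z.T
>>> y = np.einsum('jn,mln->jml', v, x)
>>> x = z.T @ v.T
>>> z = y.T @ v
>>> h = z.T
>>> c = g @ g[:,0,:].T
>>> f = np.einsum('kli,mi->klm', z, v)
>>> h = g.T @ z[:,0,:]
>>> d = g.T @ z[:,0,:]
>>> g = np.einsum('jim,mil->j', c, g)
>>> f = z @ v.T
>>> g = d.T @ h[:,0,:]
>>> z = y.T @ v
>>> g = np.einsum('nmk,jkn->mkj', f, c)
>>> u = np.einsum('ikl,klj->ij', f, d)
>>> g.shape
(13, 37, 5)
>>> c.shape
(5, 37, 5)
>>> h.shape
(13, 37, 23)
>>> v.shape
(37, 23)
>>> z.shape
(5, 13, 23)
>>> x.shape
(13, 5, 37)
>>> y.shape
(37, 13, 5)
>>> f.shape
(5, 13, 37)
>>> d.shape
(13, 37, 23)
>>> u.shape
(5, 23)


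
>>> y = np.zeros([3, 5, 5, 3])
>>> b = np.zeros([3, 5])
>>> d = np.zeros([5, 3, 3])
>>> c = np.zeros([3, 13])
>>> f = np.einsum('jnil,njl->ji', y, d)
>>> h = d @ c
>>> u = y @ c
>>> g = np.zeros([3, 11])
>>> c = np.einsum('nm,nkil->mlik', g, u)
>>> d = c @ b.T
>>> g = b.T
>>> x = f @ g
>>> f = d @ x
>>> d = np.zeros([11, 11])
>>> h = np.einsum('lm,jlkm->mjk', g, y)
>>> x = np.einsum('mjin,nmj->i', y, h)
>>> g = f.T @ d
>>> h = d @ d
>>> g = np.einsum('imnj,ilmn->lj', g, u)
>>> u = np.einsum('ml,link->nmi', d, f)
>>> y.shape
(3, 5, 5, 3)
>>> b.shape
(3, 5)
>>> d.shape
(11, 11)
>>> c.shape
(11, 13, 5, 5)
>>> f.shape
(11, 13, 5, 3)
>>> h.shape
(11, 11)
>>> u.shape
(5, 11, 13)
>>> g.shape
(5, 11)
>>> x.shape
(5,)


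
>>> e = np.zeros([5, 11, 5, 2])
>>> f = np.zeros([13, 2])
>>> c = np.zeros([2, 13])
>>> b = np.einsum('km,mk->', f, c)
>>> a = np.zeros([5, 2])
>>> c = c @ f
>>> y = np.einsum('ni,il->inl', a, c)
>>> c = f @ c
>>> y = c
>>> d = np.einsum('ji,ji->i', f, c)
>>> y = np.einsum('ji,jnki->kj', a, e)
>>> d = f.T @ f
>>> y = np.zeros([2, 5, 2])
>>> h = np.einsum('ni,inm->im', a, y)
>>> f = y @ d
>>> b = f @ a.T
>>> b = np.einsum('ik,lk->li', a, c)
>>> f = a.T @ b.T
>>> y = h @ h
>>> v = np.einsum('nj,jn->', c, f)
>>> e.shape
(5, 11, 5, 2)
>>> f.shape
(2, 13)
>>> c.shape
(13, 2)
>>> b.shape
(13, 5)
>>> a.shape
(5, 2)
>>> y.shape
(2, 2)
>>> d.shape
(2, 2)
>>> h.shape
(2, 2)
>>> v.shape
()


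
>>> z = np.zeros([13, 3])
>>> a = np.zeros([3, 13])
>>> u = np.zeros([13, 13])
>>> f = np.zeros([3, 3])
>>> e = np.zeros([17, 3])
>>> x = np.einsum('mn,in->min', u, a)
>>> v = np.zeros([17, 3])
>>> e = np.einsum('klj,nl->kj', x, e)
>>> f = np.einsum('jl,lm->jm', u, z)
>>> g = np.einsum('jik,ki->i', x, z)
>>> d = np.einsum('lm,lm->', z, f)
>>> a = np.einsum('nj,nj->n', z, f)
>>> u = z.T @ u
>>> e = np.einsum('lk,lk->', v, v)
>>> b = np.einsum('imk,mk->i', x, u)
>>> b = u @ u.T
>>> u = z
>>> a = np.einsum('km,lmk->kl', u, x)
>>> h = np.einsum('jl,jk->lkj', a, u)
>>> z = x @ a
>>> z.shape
(13, 3, 13)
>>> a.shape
(13, 13)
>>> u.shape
(13, 3)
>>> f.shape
(13, 3)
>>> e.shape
()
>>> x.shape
(13, 3, 13)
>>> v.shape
(17, 3)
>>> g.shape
(3,)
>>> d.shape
()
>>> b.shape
(3, 3)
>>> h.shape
(13, 3, 13)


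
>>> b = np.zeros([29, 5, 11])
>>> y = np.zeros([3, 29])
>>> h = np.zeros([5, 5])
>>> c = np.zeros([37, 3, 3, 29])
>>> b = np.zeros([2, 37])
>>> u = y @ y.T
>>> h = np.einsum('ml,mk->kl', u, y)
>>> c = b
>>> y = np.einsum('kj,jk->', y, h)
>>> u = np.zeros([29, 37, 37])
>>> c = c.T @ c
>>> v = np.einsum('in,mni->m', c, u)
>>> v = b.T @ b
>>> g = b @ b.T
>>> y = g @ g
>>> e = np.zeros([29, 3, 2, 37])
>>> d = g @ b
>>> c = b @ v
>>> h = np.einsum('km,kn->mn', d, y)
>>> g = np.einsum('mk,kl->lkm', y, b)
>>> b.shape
(2, 37)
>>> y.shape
(2, 2)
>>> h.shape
(37, 2)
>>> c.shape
(2, 37)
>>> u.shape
(29, 37, 37)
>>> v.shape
(37, 37)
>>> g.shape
(37, 2, 2)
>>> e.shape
(29, 3, 2, 37)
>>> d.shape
(2, 37)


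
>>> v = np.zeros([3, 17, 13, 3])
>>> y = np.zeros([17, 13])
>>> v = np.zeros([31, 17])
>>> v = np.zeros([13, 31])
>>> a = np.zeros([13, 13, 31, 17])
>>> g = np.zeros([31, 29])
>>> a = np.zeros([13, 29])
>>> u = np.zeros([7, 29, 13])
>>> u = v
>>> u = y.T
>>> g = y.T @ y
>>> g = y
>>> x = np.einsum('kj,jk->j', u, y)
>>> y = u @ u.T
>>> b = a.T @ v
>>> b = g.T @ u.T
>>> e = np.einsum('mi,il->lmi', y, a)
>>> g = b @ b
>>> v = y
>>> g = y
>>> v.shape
(13, 13)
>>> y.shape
(13, 13)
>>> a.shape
(13, 29)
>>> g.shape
(13, 13)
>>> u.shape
(13, 17)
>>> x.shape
(17,)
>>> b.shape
(13, 13)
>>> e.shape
(29, 13, 13)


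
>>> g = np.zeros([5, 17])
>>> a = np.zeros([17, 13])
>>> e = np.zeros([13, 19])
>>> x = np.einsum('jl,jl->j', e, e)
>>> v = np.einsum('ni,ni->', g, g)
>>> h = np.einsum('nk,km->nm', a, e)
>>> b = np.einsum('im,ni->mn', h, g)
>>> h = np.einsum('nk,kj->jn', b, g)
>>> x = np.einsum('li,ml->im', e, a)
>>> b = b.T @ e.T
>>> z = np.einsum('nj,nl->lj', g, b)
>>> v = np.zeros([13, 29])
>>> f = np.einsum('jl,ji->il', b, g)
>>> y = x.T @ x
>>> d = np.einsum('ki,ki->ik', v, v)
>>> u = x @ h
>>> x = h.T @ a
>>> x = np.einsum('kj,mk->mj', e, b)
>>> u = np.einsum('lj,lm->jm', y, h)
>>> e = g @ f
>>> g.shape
(5, 17)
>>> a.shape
(17, 13)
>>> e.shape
(5, 13)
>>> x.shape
(5, 19)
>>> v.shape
(13, 29)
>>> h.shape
(17, 19)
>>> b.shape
(5, 13)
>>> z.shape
(13, 17)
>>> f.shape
(17, 13)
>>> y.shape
(17, 17)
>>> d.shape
(29, 13)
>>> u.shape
(17, 19)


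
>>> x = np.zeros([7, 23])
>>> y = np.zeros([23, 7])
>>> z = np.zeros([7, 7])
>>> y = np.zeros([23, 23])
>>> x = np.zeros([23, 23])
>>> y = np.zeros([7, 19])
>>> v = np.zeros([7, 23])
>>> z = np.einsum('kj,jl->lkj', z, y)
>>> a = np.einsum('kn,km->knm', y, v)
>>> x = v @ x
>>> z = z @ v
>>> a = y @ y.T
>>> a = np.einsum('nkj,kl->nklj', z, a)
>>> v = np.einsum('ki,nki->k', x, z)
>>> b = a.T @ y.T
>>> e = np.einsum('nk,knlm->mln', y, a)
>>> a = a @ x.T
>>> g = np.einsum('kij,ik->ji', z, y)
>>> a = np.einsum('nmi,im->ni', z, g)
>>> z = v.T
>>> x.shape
(7, 23)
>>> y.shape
(7, 19)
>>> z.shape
(7,)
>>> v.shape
(7,)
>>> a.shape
(19, 23)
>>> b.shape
(23, 7, 7, 7)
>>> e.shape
(23, 7, 7)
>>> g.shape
(23, 7)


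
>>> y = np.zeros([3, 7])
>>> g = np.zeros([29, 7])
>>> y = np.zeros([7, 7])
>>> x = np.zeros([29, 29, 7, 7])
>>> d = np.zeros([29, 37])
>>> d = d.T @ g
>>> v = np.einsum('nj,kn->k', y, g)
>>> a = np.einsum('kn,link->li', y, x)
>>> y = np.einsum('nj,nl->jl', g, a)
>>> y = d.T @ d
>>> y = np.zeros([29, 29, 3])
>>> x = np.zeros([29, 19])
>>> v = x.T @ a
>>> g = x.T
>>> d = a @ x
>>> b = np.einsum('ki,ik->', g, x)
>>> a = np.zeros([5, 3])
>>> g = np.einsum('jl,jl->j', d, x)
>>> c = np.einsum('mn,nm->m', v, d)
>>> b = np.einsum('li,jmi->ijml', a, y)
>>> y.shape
(29, 29, 3)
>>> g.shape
(29,)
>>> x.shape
(29, 19)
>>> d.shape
(29, 19)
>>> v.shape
(19, 29)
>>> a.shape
(5, 3)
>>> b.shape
(3, 29, 29, 5)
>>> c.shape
(19,)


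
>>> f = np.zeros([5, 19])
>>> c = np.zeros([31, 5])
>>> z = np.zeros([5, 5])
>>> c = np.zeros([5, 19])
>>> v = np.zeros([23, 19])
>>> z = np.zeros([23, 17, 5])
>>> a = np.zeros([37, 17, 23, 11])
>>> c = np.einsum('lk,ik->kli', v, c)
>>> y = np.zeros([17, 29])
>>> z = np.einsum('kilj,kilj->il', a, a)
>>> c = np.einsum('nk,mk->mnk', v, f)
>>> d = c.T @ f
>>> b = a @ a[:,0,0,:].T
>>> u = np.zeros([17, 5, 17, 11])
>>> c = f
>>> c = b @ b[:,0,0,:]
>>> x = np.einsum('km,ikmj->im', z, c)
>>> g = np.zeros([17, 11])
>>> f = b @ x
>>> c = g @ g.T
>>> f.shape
(37, 17, 23, 23)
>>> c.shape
(17, 17)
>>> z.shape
(17, 23)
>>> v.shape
(23, 19)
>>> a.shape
(37, 17, 23, 11)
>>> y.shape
(17, 29)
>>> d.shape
(19, 23, 19)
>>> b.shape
(37, 17, 23, 37)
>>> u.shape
(17, 5, 17, 11)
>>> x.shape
(37, 23)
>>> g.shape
(17, 11)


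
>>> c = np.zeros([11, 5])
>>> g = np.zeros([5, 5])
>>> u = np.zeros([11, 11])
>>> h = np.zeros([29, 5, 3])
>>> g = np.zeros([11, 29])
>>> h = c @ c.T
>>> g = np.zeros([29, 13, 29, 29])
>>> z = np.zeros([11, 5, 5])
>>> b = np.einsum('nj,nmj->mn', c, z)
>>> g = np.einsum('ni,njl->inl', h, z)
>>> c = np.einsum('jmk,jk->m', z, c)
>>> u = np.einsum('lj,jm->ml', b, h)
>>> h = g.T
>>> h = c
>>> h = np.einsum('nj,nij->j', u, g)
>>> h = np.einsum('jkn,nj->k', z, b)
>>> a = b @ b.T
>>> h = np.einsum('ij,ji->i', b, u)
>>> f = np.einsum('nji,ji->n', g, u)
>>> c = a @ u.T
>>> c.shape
(5, 11)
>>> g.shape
(11, 11, 5)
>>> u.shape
(11, 5)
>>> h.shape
(5,)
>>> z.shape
(11, 5, 5)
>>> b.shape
(5, 11)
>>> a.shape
(5, 5)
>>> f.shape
(11,)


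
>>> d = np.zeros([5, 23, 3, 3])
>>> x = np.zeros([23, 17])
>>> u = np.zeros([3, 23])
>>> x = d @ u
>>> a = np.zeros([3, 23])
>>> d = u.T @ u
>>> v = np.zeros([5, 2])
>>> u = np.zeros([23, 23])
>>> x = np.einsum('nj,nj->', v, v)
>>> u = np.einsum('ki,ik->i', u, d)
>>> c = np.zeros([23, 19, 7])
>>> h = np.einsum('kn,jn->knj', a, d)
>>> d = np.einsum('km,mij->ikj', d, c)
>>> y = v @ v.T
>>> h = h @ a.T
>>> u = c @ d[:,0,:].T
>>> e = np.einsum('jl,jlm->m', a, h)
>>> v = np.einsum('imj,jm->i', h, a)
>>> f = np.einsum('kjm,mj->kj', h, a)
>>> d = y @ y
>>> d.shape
(5, 5)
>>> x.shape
()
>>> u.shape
(23, 19, 19)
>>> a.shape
(3, 23)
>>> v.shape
(3,)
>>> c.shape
(23, 19, 7)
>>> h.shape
(3, 23, 3)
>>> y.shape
(5, 5)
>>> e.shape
(3,)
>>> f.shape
(3, 23)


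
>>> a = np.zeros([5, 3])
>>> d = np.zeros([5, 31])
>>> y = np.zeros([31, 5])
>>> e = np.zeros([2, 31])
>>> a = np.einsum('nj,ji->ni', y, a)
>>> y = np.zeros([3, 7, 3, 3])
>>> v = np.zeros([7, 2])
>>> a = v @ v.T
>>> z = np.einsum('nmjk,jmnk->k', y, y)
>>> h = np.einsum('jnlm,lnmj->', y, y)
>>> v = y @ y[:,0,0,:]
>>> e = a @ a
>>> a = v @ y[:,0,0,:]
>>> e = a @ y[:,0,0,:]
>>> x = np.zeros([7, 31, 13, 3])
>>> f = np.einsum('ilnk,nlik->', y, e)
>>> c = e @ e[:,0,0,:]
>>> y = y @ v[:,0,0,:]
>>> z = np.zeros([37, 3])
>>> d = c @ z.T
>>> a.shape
(3, 7, 3, 3)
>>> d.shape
(3, 7, 3, 37)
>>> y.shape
(3, 7, 3, 3)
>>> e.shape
(3, 7, 3, 3)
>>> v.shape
(3, 7, 3, 3)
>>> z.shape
(37, 3)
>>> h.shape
()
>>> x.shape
(7, 31, 13, 3)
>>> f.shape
()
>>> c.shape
(3, 7, 3, 3)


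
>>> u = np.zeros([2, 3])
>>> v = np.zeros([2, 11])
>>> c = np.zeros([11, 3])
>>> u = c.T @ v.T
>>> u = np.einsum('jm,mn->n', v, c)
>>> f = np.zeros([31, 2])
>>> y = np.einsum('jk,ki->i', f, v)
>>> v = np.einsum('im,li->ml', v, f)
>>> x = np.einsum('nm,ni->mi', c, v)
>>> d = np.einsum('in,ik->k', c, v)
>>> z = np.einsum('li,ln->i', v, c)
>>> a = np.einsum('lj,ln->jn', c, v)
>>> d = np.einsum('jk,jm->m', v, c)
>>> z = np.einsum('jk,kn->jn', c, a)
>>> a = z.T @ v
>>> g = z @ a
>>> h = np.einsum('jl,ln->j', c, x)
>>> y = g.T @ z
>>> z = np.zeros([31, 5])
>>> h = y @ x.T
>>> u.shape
(3,)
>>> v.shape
(11, 31)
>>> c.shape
(11, 3)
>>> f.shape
(31, 2)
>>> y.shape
(31, 31)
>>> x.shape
(3, 31)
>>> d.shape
(3,)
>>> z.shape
(31, 5)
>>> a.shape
(31, 31)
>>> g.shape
(11, 31)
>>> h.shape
(31, 3)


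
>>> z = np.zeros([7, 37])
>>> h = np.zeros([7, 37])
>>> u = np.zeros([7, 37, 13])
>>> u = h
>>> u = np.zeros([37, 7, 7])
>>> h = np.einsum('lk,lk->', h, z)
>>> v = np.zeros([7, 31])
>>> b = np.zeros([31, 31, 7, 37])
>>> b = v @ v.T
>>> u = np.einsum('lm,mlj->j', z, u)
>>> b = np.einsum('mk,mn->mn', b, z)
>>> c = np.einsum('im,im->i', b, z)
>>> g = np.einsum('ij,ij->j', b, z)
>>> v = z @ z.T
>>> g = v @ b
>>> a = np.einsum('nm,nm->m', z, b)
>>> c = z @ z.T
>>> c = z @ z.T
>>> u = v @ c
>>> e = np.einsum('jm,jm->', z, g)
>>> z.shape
(7, 37)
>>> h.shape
()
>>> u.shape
(7, 7)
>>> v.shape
(7, 7)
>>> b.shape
(7, 37)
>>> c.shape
(7, 7)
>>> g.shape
(7, 37)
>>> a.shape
(37,)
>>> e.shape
()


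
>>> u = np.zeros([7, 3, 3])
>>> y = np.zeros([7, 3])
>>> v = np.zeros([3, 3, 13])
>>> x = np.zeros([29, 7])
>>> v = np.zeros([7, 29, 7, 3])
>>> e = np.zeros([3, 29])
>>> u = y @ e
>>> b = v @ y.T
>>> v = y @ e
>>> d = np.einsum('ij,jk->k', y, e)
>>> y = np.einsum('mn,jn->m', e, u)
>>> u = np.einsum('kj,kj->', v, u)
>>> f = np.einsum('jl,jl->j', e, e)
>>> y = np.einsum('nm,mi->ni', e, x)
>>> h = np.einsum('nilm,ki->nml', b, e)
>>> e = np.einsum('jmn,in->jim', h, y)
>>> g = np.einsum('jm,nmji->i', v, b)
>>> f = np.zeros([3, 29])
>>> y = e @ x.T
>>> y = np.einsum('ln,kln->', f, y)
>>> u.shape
()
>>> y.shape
()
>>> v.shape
(7, 29)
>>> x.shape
(29, 7)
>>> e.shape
(7, 3, 7)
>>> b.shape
(7, 29, 7, 7)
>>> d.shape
(29,)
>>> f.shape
(3, 29)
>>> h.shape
(7, 7, 7)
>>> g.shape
(7,)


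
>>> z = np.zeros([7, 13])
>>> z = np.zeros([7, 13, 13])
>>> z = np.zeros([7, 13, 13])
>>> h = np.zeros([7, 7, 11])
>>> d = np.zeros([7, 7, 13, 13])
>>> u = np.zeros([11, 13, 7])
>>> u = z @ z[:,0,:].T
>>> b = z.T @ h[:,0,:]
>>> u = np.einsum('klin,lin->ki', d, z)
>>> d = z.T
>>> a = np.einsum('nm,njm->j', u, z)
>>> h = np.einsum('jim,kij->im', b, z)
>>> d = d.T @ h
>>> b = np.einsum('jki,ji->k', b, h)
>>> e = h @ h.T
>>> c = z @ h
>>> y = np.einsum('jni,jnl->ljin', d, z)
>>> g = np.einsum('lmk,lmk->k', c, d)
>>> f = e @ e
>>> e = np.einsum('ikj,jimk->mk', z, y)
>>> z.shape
(7, 13, 13)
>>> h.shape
(13, 11)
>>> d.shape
(7, 13, 11)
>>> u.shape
(7, 13)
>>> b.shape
(13,)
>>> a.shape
(13,)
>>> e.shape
(11, 13)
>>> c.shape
(7, 13, 11)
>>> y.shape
(13, 7, 11, 13)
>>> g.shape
(11,)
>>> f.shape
(13, 13)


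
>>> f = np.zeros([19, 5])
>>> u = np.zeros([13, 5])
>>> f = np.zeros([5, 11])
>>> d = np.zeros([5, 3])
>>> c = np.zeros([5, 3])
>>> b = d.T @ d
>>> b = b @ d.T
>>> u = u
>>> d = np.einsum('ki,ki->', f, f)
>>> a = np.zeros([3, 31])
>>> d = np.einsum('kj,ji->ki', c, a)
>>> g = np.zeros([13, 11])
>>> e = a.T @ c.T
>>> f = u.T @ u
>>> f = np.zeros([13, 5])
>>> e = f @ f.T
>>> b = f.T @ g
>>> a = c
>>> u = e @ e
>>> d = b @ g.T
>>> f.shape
(13, 5)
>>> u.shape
(13, 13)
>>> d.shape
(5, 13)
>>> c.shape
(5, 3)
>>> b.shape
(5, 11)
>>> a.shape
(5, 3)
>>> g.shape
(13, 11)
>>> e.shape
(13, 13)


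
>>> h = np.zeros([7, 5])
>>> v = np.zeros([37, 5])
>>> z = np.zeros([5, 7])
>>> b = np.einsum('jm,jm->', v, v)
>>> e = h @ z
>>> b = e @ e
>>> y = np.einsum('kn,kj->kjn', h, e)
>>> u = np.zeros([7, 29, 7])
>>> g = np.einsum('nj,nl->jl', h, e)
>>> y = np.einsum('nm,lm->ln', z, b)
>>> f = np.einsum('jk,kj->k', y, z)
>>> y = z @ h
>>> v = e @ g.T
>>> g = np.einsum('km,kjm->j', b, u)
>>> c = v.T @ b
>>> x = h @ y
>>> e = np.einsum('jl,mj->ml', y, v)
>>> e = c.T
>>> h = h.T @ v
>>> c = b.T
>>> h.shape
(5, 5)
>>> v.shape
(7, 5)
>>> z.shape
(5, 7)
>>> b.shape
(7, 7)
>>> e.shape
(7, 5)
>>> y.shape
(5, 5)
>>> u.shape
(7, 29, 7)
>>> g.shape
(29,)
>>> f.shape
(5,)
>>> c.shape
(7, 7)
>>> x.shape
(7, 5)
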